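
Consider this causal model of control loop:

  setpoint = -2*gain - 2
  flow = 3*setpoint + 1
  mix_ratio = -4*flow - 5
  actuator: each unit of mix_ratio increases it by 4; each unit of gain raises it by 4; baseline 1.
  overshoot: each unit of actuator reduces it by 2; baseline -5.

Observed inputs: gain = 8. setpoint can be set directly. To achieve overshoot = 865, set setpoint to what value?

Intervening on setpoint fixes its value directly, overriding its dependence on gain.
Substituting into the mix_ratio equation gives mix_ratio = -12*setpoint - 9.
So actuator = -48*setpoint - 3.
overshoot becomes 96*setpoint + 1.
Solve 96*setpoint + 1 = 865: setpoint = (865 - 1) / 96 = 9.

setpoint = 9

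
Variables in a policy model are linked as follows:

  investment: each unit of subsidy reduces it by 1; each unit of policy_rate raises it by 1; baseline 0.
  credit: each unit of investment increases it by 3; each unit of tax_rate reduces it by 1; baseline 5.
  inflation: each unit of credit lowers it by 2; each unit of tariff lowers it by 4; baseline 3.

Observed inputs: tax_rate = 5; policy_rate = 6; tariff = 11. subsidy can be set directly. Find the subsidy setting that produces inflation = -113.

subsidy = -6

Substituting into the investment equation gives investment = -subsidy + 6.
Substituting into the credit equation gives credit = -3*subsidy + 18.
Substituting into the inflation equation gives inflation = 6*subsidy - 77.
Solve 6*subsidy - 77 = -113: subsidy = (-113 + 77) / 6 = -6.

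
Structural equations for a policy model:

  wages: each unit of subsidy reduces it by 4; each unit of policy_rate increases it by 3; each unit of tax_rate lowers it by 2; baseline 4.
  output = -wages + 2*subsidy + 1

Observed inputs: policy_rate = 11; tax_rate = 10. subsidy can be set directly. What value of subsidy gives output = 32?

Substituting into the wages equation gives wages = -4*subsidy + 17.
output becomes 6*subsidy - 16.
Solve 6*subsidy - 16 = 32: subsidy = (32 + 16) / 6 = 8.

subsidy = 8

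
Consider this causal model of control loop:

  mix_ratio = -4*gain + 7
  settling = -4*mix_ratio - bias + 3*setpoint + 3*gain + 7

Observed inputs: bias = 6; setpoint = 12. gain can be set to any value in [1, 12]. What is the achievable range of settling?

Substituting into the settling equation gives settling = 19*gain + 9.
Linear in gain, so extremes are at the endpoints: gain = 1 gives settling = 28; gain = 12 gives settling = 237.

28 to 237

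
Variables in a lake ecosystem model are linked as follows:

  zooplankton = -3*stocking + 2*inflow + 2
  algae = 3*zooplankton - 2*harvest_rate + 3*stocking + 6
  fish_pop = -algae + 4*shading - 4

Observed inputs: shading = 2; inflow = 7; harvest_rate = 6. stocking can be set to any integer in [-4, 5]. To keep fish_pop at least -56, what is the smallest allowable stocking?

stocking = -3

Substituting into the zooplankton equation gives zooplankton = -3*stocking + 16.
This gives algae = -6*stocking + 42.
Substituting into the fish_pop equation gives fish_pop = 6*stocking - 38.
Require 6*stocking - 38 ≥ -56, so stocking ≥ -3.
The smallest integer in [-4, 5] satisfying this is -3.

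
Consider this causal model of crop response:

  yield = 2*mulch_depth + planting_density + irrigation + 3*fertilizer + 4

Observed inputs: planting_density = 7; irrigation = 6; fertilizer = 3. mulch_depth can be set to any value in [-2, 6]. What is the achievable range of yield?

Substituting into the yield equation gives yield = 2*mulch_depth + 26.
Linear in mulch_depth, so extremes are at the endpoints: mulch_depth = -2 gives yield = 22; mulch_depth = 6 gives yield = 38.

22 to 38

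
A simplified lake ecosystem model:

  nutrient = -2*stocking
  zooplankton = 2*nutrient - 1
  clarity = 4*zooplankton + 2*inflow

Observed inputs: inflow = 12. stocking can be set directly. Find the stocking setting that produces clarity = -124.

stocking = 9

Substituting into the zooplankton equation gives zooplankton = -4*stocking - 1.
So clarity = -16*stocking + 20.
Solve -16*stocking + 20 = -124: stocking = (-124 - 20) / -16 = 9.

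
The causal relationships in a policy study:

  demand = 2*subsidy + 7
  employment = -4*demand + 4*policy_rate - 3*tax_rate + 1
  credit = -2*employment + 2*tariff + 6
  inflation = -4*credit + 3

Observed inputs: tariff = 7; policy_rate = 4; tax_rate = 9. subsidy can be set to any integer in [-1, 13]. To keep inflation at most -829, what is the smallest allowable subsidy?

subsidy = 7

Substituting into the employment equation gives employment = -8*subsidy - 38.
Substituting into the credit equation gives credit = 16*subsidy + 96.
So inflation = -64*subsidy - 381.
Require -64*subsidy - 381 ≤ -829, so subsidy ≥ 7.
The smallest integer in [-1, 13] satisfying this is 7.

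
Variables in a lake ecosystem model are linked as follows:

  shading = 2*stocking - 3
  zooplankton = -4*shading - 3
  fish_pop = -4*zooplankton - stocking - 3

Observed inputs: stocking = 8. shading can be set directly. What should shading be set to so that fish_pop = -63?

Intervening on shading fixes its value directly, overriding its dependence on stocking.
Substituting into the fish_pop equation gives fish_pop = 16*shading + 1.
Solve 16*shading + 1 = -63: shading = (-63 - 1) / 16 = -4.

shading = -4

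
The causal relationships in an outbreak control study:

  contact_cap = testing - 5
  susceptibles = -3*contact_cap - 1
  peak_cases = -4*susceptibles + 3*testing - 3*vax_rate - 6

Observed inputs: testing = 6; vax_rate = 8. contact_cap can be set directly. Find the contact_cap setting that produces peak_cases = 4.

Intervening on contact_cap fixes its value directly, overriding its dependence on testing.
Substituting into the peak_cases equation gives peak_cases = 12*contact_cap - 8.
Solve 12*contact_cap - 8 = 4: contact_cap = (4 + 8) / 12 = 1.

contact_cap = 1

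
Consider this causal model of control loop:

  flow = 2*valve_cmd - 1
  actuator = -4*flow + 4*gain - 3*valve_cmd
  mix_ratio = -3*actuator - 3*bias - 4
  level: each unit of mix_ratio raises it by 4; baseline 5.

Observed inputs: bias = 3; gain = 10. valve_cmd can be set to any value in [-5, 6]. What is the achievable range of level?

-1235 to 217

Substituting into the actuator equation gives actuator = -11*valve_cmd + 44.
So mix_ratio = 33*valve_cmd - 145.
Substituting into the level equation gives level = 132*valve_cmd - 575.
Linear in valve_cmd, so extremes are at the endpoints: valve_cmd = -5 gives level = -1235; valve_cmd = 6 gives level = 217.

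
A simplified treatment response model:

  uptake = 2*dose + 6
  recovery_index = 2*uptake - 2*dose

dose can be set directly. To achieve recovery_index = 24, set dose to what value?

Substituting into the recovery_index equation gives recovery_index = 2*dose + 12.
Solve 2*dose + 12 = 24: dose = (24 - 12) / 2 = 6.

dose = 6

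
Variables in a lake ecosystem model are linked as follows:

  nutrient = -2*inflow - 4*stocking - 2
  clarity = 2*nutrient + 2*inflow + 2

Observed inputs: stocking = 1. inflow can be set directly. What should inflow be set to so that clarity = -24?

Substituting into the nutrient equation gives nutrient = -2*inflow - 6.
Substituting into the clarity equation gives clarity = -2*inflow - 10.
Solve -2*inflow - 10 = -24: inflow = (-24 + 10) / -2 = 7.

inflow = 7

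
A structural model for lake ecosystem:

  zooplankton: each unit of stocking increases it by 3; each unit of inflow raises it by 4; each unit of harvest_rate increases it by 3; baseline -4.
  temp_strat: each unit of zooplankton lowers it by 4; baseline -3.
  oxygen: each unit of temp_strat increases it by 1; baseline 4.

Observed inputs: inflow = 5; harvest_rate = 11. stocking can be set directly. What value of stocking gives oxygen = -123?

stocking = -6

Substituting into the zooplankton equation gives zooplankton = 3*stocking + 49.
So temp_strat = -12*stocking - 199.
Substituting into the oxygen equation gives oxygen = -12*stocking - 195.
Solve -12*stocking - 195 = -123: stocking = (-123 + 195) / -12 = -6.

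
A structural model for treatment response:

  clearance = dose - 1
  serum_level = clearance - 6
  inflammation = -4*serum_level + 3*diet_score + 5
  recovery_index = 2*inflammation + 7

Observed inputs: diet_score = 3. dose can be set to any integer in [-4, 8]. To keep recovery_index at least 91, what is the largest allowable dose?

Substituting into the serum_level equation gives serum_level = dose - 7.
Substituting into the inflammation equation gives inflammation = -4*dose + 42.
This gives recovery_index = -8*dose + 91.
Require -8*dose + 91 ≥ 91, so dose ≤ 0.
The largest integer in [-4, 8] satisfying this is 0.

dose = 0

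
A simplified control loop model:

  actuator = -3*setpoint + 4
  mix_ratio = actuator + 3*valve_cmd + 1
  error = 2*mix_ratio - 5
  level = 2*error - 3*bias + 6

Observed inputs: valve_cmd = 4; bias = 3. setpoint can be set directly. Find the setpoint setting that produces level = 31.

Substituting into the mix_ratio equation gives mix_ratio = -3*setpoint + 17.
error becomes -6*setpoint + 29.
So level = -12*setpoint + 55.
Solve -12*setpoint + 55 = 31: setpoint = (31 - 55) / -12 = 2.

setpoint = 2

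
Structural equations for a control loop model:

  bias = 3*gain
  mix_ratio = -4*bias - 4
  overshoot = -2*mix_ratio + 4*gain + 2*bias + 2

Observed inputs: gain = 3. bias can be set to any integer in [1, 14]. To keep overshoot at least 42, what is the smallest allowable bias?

Intervening on bias fixes its value directly, overriding its dependence on gain.
Substituting into the overshoot equation gives overshoot = 10*bias + 22.
Require 10*bias + 22 ≥ 42, so bias ≥ 2.
The smallest integer in [1, 14] satisfying this is 2.

bias = 2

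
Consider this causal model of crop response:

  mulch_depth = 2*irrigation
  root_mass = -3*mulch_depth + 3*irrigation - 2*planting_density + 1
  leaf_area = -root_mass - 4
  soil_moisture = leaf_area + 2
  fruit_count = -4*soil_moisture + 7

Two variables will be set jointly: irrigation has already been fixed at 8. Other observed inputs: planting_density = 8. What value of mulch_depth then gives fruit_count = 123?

mulch_depth = -6

With irrigation held at 8:
Intervening on mulch_depth fixes its value directly, overriding its dependence on irrigation.
Substituting into the root_mass equation gives root_mass = -3*mulch_depth + 9.
leaf_area becomes 3*mulch_depth - 13.
So soil_moisture = 3*mulch_depth - 11.
Substituting into the fruit_count equation gives fruit_count = -12*mulch_depth + 51.
Solve -12*mulch_depth + 51 = 123: mulch_depth = (123 - 51) / -12 = -6.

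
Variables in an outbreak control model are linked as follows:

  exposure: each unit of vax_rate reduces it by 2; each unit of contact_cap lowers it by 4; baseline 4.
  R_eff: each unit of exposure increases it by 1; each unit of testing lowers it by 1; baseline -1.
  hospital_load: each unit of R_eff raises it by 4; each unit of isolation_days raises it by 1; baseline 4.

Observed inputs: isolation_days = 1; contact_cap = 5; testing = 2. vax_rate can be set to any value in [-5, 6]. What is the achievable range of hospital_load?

Substituting into the exposure equation gives exposure = -2*vax_rate - 16.
This gives R_eff = -2*vax_rate - 19.
Substituting into the hospital_load equation gives hospital_load = -8*vax_rate - 71.
Linear in vax_rate, so extremes are at the endpoints: vax_rate = -5 gives hospital_load = -31; vax_rate = 6 gives hospital_load = -119.

-119 to -31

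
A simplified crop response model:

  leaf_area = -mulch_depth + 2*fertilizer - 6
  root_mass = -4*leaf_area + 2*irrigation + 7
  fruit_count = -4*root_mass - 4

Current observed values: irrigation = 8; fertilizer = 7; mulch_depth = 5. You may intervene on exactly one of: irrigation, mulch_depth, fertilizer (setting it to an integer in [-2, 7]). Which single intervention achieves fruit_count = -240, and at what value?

Intervening on irrigation: fruit_count = -8*irrigation + 16. Reaching -240 requires irrigation = 32, outside [-2, 7].
Intervening on mulch_depth: fruit_count = -16*mulch_depth + 32. Reaching -240 requires mulch_depth = 17, outside [-2, 7].
Intervening on fertilizer: with other inputs at their observed values, fruit_count = 32*fertilizer - 272. Solving for -240 gives fertilizer = 1, within [-2, 7].

set fertilizer = 1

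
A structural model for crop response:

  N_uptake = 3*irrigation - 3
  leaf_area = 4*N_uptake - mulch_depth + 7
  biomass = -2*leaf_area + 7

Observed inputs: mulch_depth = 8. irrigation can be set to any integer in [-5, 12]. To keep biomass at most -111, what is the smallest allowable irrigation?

Substituting into the leaf_area equation gives leaf_area = 12*irrigation - 13.
Substituting into the biomass equation gives biomass = -24*irrigation + 33.
Require -24*irrigation + 33 ≤ -111, so irrigation ≥ 6.
The smallest integer in [-5, 12] satisfying this is 6.

irrigation = 6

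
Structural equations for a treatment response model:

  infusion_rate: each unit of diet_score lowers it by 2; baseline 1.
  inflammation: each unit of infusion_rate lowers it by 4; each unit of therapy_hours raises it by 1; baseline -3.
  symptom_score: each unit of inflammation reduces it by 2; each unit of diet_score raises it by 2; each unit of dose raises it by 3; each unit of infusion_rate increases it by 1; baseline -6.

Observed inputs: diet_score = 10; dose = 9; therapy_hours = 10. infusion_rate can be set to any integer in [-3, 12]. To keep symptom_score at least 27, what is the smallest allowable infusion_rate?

Intervening on infusion_rate fixes its value directly, overriding its dependence on diet_score.
Substituting into the inflammation equation gives inflammation = -4*infusion_rate + 7.
symptom_score becomes 9*infusion_rate + 27.
Require 9*infusion_rate + 27 ≥ 27, so infusion_rate ≥ 0.
The smallest integer in [-3, 12] satisfying this is 0.

infusion_rate = 0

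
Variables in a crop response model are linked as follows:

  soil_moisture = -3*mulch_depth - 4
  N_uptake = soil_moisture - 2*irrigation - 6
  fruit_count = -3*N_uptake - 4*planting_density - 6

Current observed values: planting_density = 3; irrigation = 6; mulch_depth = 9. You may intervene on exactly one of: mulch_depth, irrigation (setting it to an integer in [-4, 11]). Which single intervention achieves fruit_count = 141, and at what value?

set irrigation = 8

Intervening on mulch_depth: fruit_count = 9*mulch_depth + 48. Reaching 141 requires mulch_depth = 31/3, not an integer.
Intervening on irrigation: with other inputs at their observed values, fruit_count = 6*irrigation + 93. Solving for 141 gives irrigation = 8, within [-4, 11].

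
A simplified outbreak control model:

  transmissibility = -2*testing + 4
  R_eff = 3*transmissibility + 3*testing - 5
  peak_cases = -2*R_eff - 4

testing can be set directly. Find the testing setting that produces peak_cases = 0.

testing = 3

Substituting into the R_eff equation gives R_eff = -3*testing + 7.
peak_cases becomes 6*testing - 18.
Solve 6*testing - 18 = 0: testing = (0 + 18) / 6 = 3.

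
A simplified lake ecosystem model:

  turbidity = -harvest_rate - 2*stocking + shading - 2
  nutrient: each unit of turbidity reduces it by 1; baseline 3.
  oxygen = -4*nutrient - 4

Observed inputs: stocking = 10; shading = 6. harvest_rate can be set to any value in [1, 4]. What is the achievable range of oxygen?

-96 to -84

Substituting into the turbidity equation gives turbidity = -harvest_rate - 16.
This gives nutrient = harvest_rate + 19.
Substituting into the oxygen equation gives oxygen = -4*harvest_rate - 80.
Linear in harvest_rate, so extremes are at the endpoints: harvest_rate = 1 gives oxygen = -84; harvest_rate = 4 gives oxygen = -96.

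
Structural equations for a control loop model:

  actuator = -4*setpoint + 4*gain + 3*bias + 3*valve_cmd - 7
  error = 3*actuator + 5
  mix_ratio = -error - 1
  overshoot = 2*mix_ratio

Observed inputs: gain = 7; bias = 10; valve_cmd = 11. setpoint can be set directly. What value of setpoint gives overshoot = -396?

setpoint = 5

Substituting into the actuator equation gives actuator = -4*setpoint + 84.
So error = -12*setpoint + 257.
So mix_ratio = 12*setpoint - 258.
Substituting into the overshoot equation gives overshoot = 24*setpoint - 516.
Solve 24*setpoint - 516 = -396: setpoint = (-396 + 516) / 24 = 5.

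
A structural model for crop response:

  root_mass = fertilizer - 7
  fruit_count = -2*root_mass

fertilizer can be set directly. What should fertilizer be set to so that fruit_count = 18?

fertilizer = -2

Substituting into the fruit_count equation gives fruit_count = -2*fertilizer + 14.
Solve -2*fertilizer + 14 = 18: fertilizer = (18 - 14) / -2 = -2.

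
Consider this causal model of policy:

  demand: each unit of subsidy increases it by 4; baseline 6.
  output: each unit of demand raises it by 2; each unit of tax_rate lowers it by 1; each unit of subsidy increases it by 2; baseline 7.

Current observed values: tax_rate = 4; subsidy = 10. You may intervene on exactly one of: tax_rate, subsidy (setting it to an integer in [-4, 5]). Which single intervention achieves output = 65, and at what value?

set subsidy = 5

Intervening on tax_rate: output = -tax_rate + 119. Reaching 65 requires tax_rate = 54, outside [-4, 5].
Intervening on subsidy: with other inputs at their observed values, output = 10*subsidy + 15. Solving for 65 gives subsidy = 5, within [-4, 5].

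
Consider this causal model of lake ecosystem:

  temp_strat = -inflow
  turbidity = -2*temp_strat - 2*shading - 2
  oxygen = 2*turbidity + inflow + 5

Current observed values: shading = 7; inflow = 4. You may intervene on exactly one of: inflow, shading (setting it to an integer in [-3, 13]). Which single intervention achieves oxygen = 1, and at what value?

set shading = 5

Intervening on inflow: oxygen = 5*inflow - 27. Reaching 1 requires inflow = 28/5, not an integer.
Intervening on shading: with other inputs at their observed values, oxygen = -4*shading + 21. Solving for 1 gives shading = 5, within [-3, 13].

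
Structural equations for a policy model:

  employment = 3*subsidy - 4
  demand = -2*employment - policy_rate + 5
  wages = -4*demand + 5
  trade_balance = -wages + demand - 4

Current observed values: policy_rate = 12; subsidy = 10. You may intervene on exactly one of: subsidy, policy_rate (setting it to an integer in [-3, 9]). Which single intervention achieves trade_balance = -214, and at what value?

set subsidy = 7

Intervening on subsidy: with other inputs at their observed values, trade_balance = -30*subsidy - 4. Solving for -214 gives subsidy = 7, within [-3, 9].
Intervening on policy_rate: trade_balance = -5*policy_rate - 244. Reaching -214 requires policy_rate = -6, outside [-3, 9].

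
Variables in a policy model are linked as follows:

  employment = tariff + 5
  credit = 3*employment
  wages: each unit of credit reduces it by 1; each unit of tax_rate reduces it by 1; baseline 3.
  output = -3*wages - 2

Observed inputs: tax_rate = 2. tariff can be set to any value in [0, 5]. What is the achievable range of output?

40 to 85

Substituting into the credit equation gives credit = 3*tariff + 15.
wages becomes -3*tariff - 14.
Substituting into the output equation gives output = 9*tariff + 40.
Linear in tariff, so extremes are at the endpoints: tariff = 0 gives output = 40; tariff = 5 gives output = 85.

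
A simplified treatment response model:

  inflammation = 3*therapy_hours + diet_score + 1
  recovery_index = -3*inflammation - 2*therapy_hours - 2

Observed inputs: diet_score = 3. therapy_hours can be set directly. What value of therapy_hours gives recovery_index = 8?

therapy_hours = -2

Substituting into the inflammation equation gives inflammation = 3*therapy_hours + 4.
Substituting into the recovery_index equation gives recovery_index = -11*therapy_hours - 14.
Solve -11*therapy_hours - 14 = 8: therapy_hours = (8 + 14) / -11 = -2.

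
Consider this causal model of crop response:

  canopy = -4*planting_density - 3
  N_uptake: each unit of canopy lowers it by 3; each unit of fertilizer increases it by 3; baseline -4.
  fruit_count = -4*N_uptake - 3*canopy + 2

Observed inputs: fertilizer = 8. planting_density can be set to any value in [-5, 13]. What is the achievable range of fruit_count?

-573 to 75

Substituting into the N_uptake equation gives N_uptake = 12*planting_density + 29.
Substituting into the fruit_count equation gives fruit_count = -36*planting_density - 105.
Linear in planting_density, so extremes are at the endpoints: planting_density = -5 gives fruit_count = 75; planting_density = 13 gives fruit_count = -573.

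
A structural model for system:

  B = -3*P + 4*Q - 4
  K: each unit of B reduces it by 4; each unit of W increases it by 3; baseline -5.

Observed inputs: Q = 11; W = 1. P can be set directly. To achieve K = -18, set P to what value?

Substituting into the B equation gives B = -3*P + 40.
K becomes 12*P - 162.
Solve 12*P - 162 = -18: P = (-18 + 162) / 12 = 12.

P = 12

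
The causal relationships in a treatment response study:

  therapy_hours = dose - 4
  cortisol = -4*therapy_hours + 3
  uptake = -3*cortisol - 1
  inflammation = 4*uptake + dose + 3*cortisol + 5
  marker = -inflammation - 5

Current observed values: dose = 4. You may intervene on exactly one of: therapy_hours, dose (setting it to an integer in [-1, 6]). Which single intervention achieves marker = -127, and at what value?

Intervening on therapy_hours: with other inputs at their observed values, marker = -36*therapy_hours + 17. Solving for -127 gives therapy_hours = 4, within [-1, 6].
Intervening on dose: marker = -37*dose + 165. Reaching -127 requires dose = 292/37, not an integer.

set therapy_hours = 4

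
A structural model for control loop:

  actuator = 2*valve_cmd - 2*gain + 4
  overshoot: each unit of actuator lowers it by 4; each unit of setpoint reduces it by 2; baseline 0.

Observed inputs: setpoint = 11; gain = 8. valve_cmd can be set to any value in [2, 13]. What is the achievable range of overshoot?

-78 to 10

Substituting into the actuator equation gives actuator = 2*valve_cmd - 12.
Substituting into the overshoot equation gives overshoot = -8*valve_cmd + 26.
Linear in valve_cmd, so extremes are at the endpoints: valve_cmd = 2 gives overshoot = 10; valve_cmd = 13 gives overshoot = -78.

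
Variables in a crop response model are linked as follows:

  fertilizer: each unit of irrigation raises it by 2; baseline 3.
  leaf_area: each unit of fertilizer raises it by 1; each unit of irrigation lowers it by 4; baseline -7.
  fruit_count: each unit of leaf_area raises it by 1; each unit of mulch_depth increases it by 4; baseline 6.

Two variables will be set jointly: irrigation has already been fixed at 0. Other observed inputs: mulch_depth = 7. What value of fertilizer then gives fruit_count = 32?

fertilizer = 5

With irrigation held at 0:
Intervening on fertilizer fixes its value directly, overriding its dependence on irrigation.
Substituting into the leaf_area equation gives leaf_area = fertilizer - 7.
Substituting into the fruit_count equation gives fruit_count = fertilizer + 27.
Solve fertilizer + 27 = 32: fertilizer = (32 - 27) / 1 = 5.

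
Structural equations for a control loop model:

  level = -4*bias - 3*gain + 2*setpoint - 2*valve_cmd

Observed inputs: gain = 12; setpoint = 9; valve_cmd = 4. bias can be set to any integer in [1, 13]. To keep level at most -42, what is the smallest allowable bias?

Substituting into the level equation gives level = -4*bias - 26.
Require -4*bias - 26 ≤ -42, so bias ≥ 4.
The smallest integer in [1, 13] satisfying this is 4.

bias = 4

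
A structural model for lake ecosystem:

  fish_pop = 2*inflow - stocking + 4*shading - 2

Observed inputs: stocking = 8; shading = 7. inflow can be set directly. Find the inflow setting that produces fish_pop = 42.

Substituting into the fish_pop equation gives fish_pop = 2*inflow + 18.
Solve 2*inflow + 18 = 42: inflow = (42 - 18) / 2 = 12.

inflow = 12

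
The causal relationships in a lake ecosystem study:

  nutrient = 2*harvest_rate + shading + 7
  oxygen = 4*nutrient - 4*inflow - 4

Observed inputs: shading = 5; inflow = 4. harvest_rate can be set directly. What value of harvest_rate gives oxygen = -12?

Substituting into the nutrient equation gives nutrient = 2*harvest_rate + 12.
Substituting into the oxygen equation gives oxygen = 8*harvest_rate + 28.
Solve 8*harvest_rate + 28 = -12: harvest_rate = (-12 - 28) / 8 = -5.

harvest_rate = -5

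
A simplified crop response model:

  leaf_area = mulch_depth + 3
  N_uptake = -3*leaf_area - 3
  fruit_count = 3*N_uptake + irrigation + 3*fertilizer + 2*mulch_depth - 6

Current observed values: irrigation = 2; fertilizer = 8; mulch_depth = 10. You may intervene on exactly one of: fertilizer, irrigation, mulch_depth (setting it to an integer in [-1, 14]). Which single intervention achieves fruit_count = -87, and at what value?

Intervening on fertilizer: fruit_count = 3*fertilizer - 110. Reaching -87 requires fertilizer = 23/3, not an integer.
Intervening on irrigation: with other inputs at their observed values, fruit_count = irrigation - 88. Solving for -87 gives irrigation = 1, within [-1, 14].
Intervening on mulch_depth: fruit_count = -7*mulch_depth - 16. Reaching -87 requires mulch_depth = 71/7, not an integer.

set irrigation = 1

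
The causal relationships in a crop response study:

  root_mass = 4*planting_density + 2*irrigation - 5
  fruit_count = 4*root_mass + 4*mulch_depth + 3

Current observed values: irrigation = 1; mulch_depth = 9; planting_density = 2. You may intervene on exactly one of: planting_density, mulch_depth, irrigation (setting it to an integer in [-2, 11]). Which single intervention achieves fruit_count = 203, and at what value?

set planting_density = 11

Intervening on planting_density: with other inputs at their observed values, fruit_count = 16*planting_density + 27. Solving for 203 gives planting_density = 11, within [-2, 11].
Intervening on mulch_depth: fruit_count = 4*mulch_depth + 23. Reaching 203 requires mulch_depth = 45, outside [-2, 11].
Intervening on irrigation: fruit_count = 8*irrigation + 51. Reaching 203 requires irrigation = 19, outside [-2, 11].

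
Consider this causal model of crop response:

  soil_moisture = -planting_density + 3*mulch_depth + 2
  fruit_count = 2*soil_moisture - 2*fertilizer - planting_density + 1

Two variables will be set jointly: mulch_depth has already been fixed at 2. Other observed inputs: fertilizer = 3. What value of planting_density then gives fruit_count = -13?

With mulch_depth held at 2:
Substituting into the soil_moisture equation gives soil_moisture = -planting_density + 8.
Substituting into the fruit_count equation gives fruit_count = -3*planting_density + 11.
Solve -3*planting_density + 11 = -13: planting_density = (-13 - 11) / -3 = 8.

planting_density = 8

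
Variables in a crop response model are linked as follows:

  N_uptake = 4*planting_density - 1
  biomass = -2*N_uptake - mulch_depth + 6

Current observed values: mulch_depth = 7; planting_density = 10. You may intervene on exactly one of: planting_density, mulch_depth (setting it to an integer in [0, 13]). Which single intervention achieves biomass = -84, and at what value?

Intervening on planting_density: biomass = -8*planting_density + 1. Reaching -84 requires planting_density = 85/8, not an integer.
Intervening on mulch_depth: with other inputs at their observed values, biomass = -mulch_depth - 72. Solving for -84 gives mulch_depth = 12, within [0, 13].

set mulch_depth = 12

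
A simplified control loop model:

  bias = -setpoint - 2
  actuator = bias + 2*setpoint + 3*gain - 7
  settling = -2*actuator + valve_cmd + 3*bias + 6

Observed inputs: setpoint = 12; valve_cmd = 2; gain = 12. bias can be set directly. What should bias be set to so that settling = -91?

bias = 7

Intervening on bias fixes its value directly, overriding its dependence on setpoint.
Substituting into the actuator equation gives actuator = bias + 53.
Substituting into the settling equation gives settling = bias - 98.
Solve bias - 98 = -91: bias = (-91 + 98) / 1 = 7.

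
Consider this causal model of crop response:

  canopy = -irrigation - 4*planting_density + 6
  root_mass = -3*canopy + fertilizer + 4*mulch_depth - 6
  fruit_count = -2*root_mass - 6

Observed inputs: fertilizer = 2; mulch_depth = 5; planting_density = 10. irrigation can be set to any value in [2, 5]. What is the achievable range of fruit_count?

Substituting into the canopy equation gives canopy = -irrigation - 34.
root_mass becomes 3*irrigation + 118.
Substituting into the fruit_count equation gives fruit_count = -6*irrigation - 242.
Linear in irrigation, so extremes are at the endpoints: irrigation = 2 gives fruit_count = -254; irrigation = 5 gives fruit_count = -272.

-272 to -254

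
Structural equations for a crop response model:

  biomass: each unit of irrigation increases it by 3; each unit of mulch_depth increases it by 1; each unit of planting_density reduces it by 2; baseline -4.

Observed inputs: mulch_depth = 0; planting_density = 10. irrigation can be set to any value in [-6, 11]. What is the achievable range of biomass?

-42 to 9

Substituting into the biomass equation gives biomass = 3*irrigation - 24.
Linear in irrigation, so extremes are at the endpoints: irrigation = -6 gives biomass = -42; irrigation = 11 gives biomass = 9.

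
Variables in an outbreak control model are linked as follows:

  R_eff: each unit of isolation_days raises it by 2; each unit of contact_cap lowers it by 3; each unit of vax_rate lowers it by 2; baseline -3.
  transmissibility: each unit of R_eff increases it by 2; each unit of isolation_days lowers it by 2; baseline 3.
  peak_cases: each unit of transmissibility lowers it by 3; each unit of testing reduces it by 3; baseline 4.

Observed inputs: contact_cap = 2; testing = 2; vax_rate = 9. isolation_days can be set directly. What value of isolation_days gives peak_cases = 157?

Substituting into the R_eff equation gives R_eff = 2*isolation_days - 27.
This gives transmissibility = 2*isolation_days - 51.
So peak_cases = -6*isolation_days + 151.
Solve -6*isolation_days + 151 = 157: isolation_days = (157 - 151) / -6 = -1.

isolation_days = -1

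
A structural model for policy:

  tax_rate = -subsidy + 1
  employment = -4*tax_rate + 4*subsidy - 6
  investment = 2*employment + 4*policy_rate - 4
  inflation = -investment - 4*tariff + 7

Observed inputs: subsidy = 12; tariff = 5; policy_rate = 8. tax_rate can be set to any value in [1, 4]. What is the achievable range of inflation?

-117 to -93

Intervening on tax_rate fixes its value directly, overriding its dependence on subsidy.
Substituting into the employment equation gives employment = -4*tax_rate + 42.
Substituting into the investment equation gives investment = -8*tax_rate + 112.
inflation becomes 8*tax_rate - 125.
Linear in tax_rate, so extremes are at the endpoints: tax_rate = 1 gives inflation = -117; tax_rate = 4 gives inflation = -93.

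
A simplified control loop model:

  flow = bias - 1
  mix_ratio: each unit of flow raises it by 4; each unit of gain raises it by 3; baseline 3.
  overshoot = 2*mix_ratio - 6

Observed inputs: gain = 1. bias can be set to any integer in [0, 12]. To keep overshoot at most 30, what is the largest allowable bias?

Substituting into the mix_ratio equation gives mix_ratio = 4*bias + 2.
Substituting into the overshoot equation gives overshoot = 8*bias - 2.
Require 8*bias - 2 ≤ 30, so bias ≤ 4.
The largest integer in [0, 12] satisfying this is 4.

bias = 4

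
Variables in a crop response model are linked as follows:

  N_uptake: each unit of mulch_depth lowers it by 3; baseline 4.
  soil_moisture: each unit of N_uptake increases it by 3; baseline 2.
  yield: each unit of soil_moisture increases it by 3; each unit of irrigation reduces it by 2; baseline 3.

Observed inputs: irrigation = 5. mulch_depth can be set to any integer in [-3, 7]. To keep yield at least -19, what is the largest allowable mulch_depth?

Substituting into the soil_moisture equation gives soil_moisture = -9*mulch_depth + 14.
Substituting into the yield equation gives yield = -27*mulch_depth + 35.
Require -27*mulch_depth + 35 ≥ -19, so mulch_depth ≤ 2.
The largest integer in [-3, 7] satisfying this is 2.

mulch_depth = 2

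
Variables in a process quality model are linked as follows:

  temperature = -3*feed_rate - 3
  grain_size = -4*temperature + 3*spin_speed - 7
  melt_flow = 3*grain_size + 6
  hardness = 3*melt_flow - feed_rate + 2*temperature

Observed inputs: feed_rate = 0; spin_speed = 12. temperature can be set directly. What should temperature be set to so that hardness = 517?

temperature = -7

Intervening on temperature fixes its value directly, overriding its dependence on feed_rate.
Substituting into the grain_size equation gives grain_size = -4*temperature + 29.
Substituting into the melt_flow equation gives melt_flow = -12*temperature + 93.
This gives hardness = -34*temperature + 279.
Solve -34*temperature + 279 = 517: temperature = (517 - 279) / -34 = -7.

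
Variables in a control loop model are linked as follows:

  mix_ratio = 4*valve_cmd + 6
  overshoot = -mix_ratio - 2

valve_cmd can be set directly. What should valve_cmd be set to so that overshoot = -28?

valve_cmd = 5

Substituting into the overshoot equation gives overshoot = -4*valve_cmd - 8.
Solve -4*valve_cmd - 8 = -28: valve_cmd = (-28 + 8) / -4 = 5.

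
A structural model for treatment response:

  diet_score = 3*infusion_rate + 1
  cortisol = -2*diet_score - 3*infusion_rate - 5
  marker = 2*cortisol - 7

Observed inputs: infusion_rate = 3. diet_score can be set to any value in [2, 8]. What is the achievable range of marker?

-67 to -43

Intervening on diet_score fixes its value directly, overriding its dependence on infusion_rate.
Substituting into the cortisol equation gives cortisol = -2*diet_score - 14.
Substituting into the marker equation gives marker = -4*diet_score - 35.
Linear in diet_score, so extremes are at the endpoints: diet_score = 2 gives marker = -43; diet_score = 8 gives marker = -67.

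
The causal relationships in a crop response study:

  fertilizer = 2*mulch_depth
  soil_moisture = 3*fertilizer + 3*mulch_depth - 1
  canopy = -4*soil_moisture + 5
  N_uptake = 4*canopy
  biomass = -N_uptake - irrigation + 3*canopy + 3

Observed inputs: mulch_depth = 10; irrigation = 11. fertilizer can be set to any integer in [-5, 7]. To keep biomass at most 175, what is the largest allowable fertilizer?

fertilizer = 6

Intervening on fertilizer fixes its value directly, overriding its dependence on mulch_depth.
Substituting into the soil_moisture equation gives soil_moisture = 3*fertilizer + 29.
Substituting into the canopy equation gives canopy = -12*fertilizer - 111.
Substituting into the N_uptake equation gives N_uptake = -48*fertilizer - 444.
So biomass = 12*fertilizer + 103.
Require 12*fertilizer + 103 ≤ 175, so fertilizer ≤ 6.
The largest integer in [-5, 7] satisfying this is 6.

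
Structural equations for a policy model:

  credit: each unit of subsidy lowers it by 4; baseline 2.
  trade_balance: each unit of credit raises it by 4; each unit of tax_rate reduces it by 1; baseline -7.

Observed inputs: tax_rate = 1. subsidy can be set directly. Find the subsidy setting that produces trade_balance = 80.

subsidy = -5

Substituting into the trade_balance equation gives trade_balance = -16*subsidy.
Solve -16*subsidy = 80: subsidy = 80 / -16 = -5.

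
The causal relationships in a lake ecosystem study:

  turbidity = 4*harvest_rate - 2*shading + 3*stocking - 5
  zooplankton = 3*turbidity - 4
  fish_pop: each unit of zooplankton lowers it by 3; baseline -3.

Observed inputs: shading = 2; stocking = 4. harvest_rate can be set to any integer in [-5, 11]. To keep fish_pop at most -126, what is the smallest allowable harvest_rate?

harvest_rate = 3

Substituting into the turbidity equation gives turbidity = 4*harvest_rate + 3.
Substituting into the zooplankton equation gives zooplankton = 12*harvest_rate + 5.
So fish_pop = -36*harvest_rate - 18.
Require -36*harvest_rate - 18 ≤ -126, so harvest_rate ≥ 3.
The smallest integer in [-5, 11] satisfying this is 3.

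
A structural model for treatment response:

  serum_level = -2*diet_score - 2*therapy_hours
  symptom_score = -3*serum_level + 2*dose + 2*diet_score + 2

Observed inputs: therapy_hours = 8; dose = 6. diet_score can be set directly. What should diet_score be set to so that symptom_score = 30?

Substituting into the serum_level equation gives serum_level = -2*diet_score - 16.
So symptom_score = 8*diet_score + 62.
Solve 8*diet_score + 62 = 30: diet_score = (30 - 62) / 8 = -4.

diet_score = -4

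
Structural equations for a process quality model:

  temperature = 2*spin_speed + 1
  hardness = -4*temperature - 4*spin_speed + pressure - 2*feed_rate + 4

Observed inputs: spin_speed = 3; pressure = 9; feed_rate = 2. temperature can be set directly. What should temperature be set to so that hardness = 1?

temperature = -1

Intervening on temperature fixes its value directly, overriding its dependence on spin_speed.
Substituting into the hardness equation gives hardness = -4*temperature - 3.
Solve -4*temperature - 3 = 1: temperature = (1 + 3) / -4 = -1.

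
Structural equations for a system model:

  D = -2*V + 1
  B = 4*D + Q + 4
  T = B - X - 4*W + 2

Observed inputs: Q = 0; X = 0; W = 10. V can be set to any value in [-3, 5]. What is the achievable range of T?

Substituting into the B equation gives B = -8*V + 8.
Substituting into the T equation gives T = -8*V - 30.
Linear in V, so extremes are at the endpoints: V = -3 gives T = -6; V = 5 gives T = -70.

-70 to -6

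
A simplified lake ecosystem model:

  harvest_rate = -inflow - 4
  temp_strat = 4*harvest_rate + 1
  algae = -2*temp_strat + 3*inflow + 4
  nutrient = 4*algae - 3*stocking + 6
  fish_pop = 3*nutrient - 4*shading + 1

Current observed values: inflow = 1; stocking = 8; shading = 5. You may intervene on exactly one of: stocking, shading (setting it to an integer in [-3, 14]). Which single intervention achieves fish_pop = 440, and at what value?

Intervening on stocking: with other inputs at their observed values, fish_pop = -9*stocking + 539. Solving for 440 gives stocking = 11, within [-3, 14].
Intervening on shading: fish_pop = -4*shading + 487. Reaching 440 requires shading = 47/4, not an integer.

set stocking = 11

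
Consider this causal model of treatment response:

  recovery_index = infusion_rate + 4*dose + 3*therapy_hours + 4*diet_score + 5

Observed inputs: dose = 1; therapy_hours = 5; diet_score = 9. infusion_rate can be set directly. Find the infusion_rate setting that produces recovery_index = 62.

infusion_rate = 2

Substituting into the recovery_index equation gives recovery_index = infusion_rate + 60.
Solve infusion_rate + 60 = 62: infusion_rate = (62 - 60) / 1 = 2.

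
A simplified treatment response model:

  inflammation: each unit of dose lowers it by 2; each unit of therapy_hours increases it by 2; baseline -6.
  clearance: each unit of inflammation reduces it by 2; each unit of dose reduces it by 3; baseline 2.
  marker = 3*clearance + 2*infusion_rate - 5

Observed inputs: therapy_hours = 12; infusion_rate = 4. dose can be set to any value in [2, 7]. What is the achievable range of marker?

Substituting into the inflammation equation gives inflammation = -2*dose + 18.
So clearance = dose - 34.
marker becomes 3*dose - 99.
Linear in dose, so extremes are at the endpoints: dose = 2 gives marker = -93; dose = 7 gives marker = -78.

-93 to -78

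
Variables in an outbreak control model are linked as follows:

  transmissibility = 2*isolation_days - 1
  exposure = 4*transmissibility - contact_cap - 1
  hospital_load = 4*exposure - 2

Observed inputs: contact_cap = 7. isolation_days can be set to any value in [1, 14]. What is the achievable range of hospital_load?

Substituting into the exposure equation gives exposure = 8*isolation_days - 12.
hospital_load becomes 32*isolation_days - 50.
Linear in isolation_days, so extremes are at the endpoints: isolation_days = 1 gives hospital_load = -18; isolation_days = 14 gives hospital_load = 398.

-18 to 398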